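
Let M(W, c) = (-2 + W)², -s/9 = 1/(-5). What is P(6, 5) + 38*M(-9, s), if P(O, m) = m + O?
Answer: 4609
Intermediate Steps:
P(O, m) = O + m
s = 9/5 (s = -9/(-5) = -9*(-⅕) = 9/5 ≈ 1.8000)
P(6, 5) + 38*M(-9, s) = (6 + 5) + 38*(-2 - 9)² = 11 + 38*(-11)² = 11 + 38*121 = 11 + 4598 = 4609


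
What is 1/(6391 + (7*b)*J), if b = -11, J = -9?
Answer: 1/7084 ≈ 0.00014116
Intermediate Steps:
1/(6391 + (7*b)*J) = 1/(6391 + (7*(-11))*(-9)) = 1/(6391 - 77*(-9)) = 1/(6391 + 693) = 1/7084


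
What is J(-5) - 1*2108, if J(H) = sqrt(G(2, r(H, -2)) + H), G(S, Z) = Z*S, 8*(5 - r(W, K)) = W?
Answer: -4211/2 ≈ -2105.5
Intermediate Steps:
r(W, K) = 5 - W/8
G(S, Z) = S*Z
J(H) = sqrt(10 + 3*H/4) (J(H) = sqrt(2*(5 - H/8) + H) = sqrt((10 - H/4) + H) = sqrt(10 + 3*H/4))
J(-5) - 1*2108 = sqrt(40 + 3*(-5))/2 - 1*2108 = sqrt(40 - 15)/2 - 2108 = sqrt(25)/2 - 2108 = (1/2)*5 - 2108 = 5/2 - 2108 = -4211/2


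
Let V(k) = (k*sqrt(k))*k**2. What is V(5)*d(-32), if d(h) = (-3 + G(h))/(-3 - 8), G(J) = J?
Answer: 4375*sqrt(5)/11 ≈ 889.35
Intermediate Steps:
V(k) = k**(7/2) (V(k) = k**(3/2)*k**2 = k**(7/2))
d(h) = 3/11 - h/11 (d(h) = (-3 + h)/(-3 - 8) = (-3 + h)/(-11) = (-3 + h)*(-1/11) = 3/11 - h/11)
V(5)*d(-32) = 5**(7/2)*(3/11 - 1/11*(-32)) = (125*sqrt(5))*(3/11 + 32/11) = (125*sqrt(5))*(35/11) = 4375*sqrt(5)/11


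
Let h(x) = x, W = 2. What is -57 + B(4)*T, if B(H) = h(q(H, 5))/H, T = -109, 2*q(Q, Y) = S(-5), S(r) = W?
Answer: -337/4 ≈ -84.250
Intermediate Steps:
S(r) = 2
q(Q, Y) = 1 (q(Q, Y) = (½)*2 = 1)
B(H) = 1/H
-57 + B(4)*T = -57 - 109/4 = -337/4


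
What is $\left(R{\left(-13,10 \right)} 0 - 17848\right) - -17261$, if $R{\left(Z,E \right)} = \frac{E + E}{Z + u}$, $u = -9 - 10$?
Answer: $-587$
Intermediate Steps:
$u = -19$ ($u = -9 - 10 = -19$)
$R{\left(Z,E \right)} = \frac{2 E}{-19 + Z}$ ($R{\left(Z,E \right)} = \frac{E + E}{Z - 19} = \frac{2 E}{-19 + Z}$)
$\left(R{\left(-13,10 \right)} 0 - 17848\right) - -17261 = \left(2 \cdot 10 \frac{1}{-19 - 13} \cdot 0 - 17848\right) - -17261 = \left(2 \cdot 10 \frac{1}{-32} \cdot 0 - 17848\right) + 17261 = \left(2 \cdot 10 \left(- \frac{1}{32}\right) 0 - 17848\right) + 17261 = \left(\left(- \frac{5}{8}\right) 0 - 17848\right) + 17261 = \left(0 - 17848\right) + 17261 = -17848 + 17261 = -587$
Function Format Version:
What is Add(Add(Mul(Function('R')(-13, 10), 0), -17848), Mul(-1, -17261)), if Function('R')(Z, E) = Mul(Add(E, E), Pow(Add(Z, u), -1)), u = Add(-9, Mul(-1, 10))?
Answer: -587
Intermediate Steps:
u = -19 (u = Add(-9, -10) = -19)
Function('R')(Z, E) = Mul(2, E, Pow(Add(-19, Z), -1)) (Function('R')(Z, E) = Mul(Add(E, E), Pow(Add(Z, -19), -1)) = Mul(Mul(2, E), Pow(Add(-19, Z), -1)) = Mul(2, E, Pow(Add(-19, Z), -1)))
Add(Add(Mul(Function('R')(-13, 10), 0), -17848), Mul(-1, -17261)) = Add(Add(Mul(Mul(2, 10, Pow(Add(-19, -13), -1)), 0), -17848), Mul(-1, -17261)) = Add(Add(Mul(Mul(2, 10, Pow(-32, -1)), 0), -17848), 17261) = Add(Add(Mul(Mul(2, 10, Rational(-1, 32)), 0), -17848), 17261) = Add(Add(Mul(Rational(-5, 8), 0), -17848), 17261) = Add(Add(0, -17848), 17261) = Add(-17848, 17261) = -587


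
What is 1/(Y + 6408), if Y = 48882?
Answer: 1/55290 ≈ 1.8086e-5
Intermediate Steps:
1/(Y + 6408) = 1/(48882 + 6408) = 1/55290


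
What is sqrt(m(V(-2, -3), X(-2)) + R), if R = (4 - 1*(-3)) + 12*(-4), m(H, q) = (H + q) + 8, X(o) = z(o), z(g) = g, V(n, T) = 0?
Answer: I*sqrt(35) ≈ 5.9161*I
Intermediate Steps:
X(o) = o
m(H, q) = 8 + H + q
R = -41 (R = (4 + 3) - 48 = 7 - 48 = -41)
sqrt(m(V(-2, -3), X(-2)) + R) = sqrt((8 + 0 - 2) - 41) = sqrt(6 - 41) = sqrt(-35) = I*sqrt(35)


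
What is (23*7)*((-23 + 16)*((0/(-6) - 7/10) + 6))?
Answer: -59731/10 ≈ -5973.1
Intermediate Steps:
(23*7)*((-23 + 16)*((0/(-6) - 7/10) + 6)) = 161*(-7*((0*(-1/6) - 7*1/10) + 6)) = 161*(-7*((0 - 7/10) + 6)) = 161*(-7*(-7/10 + 6)) = 161*(-7*53/10) = 161*(-371/10) = -59731/10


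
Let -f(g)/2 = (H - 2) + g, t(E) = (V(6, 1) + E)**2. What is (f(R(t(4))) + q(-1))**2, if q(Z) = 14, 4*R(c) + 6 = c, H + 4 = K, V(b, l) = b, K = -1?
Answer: 361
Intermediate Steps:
H = -5 (H = -4 - 1 = -5)
t(E) = (6 + E)**2
R(c) = -3/2 + c/4
f(g) = 14 - 2*g (f(g) = -2*((-5 - 2) + g) = -2*(-7 + g) = 14 - 2*g)
(f(R(t(4))) + q(-1))**2 = ((14 - 2*(-3/2 + (6 + 4)**2/4)) + 14)**2 = ((14 - 2*(-3/2 + (1/4)*10**2)) + 14)**2 = ((14 - 2*(-3/2 + (1/4)*100)) + 14)**2 = ((14 - 2*(-3/2 + 25)) + 14)**2 = ((14 - 2*47/2) + 14)**2 = ((14 - 47) + 14)**2 = (-33 + 14)**2 = (-19)**2 = 361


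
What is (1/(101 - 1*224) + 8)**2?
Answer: 966289/15129 ≈ 63.870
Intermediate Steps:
(1/(101 - 1*224) + 8)**2 = (1/(101 - 224) + 8)**2 = (1/(-123) + 8)**2 = (-1/123 + 8)**2 = (983/123)**2 = 966289/15129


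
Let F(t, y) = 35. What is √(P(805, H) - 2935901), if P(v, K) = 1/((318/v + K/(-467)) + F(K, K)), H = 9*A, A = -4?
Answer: 4*I*√32630310294904504446/13335211 ≈ 1713.4*I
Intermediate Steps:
H = -36 (H = 9*(-4) = -36)
P(v, K) = 1/(35 + 318/v - K/467) (P(v, K) = 1/((318/v + K/(-467)) + 35) = 1/((318/v + K*(-1/467)) + 35) = 1/((318/v - K/467) + 35) = 1/(35 + 318/v - K/467))
√(P(805, H) - 2935901) = √(467*805/(148506 + 16345*805 - 1*(-36)*805) - 2935901) = √(467*805/(148506 + 13157725 + 28980) - 2935901) = √(467*805/13335211 - 2935901) = √(467*805*(1/13335211) - 2935901) = √(375935/13335211 - 2935901) = √(-39150858934176/13335211) = 4*I*√32630310294904504446/13335211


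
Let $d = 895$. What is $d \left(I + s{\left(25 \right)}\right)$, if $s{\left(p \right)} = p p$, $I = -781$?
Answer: $-139620$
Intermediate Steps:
$s{\left(p \right)} = p^{2}$
$d \left(I + s{\left(25 \right)}\right) = 895 \left(-781 + 25^{2}\right) = 895 \left(-781 + 625\right) = 895 \left(-156\right) = -139620$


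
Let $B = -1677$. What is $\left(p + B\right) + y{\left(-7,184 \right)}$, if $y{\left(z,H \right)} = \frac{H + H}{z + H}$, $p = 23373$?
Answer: $\frac{3840560}{177} \approx 21698.0$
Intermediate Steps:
$y{\left(z,H \right)} = \frac{2 H}{H + z}$
$\left(p + B\right) + y{\left(-7,184 \right)} = \left(23373 - 1677\right) + 2 \cdot 184 \frac{1}{184 - 7} = 21696 + 2 \cdot 184 \cdot \frac{1}{177} = 21696 + \frac{368}{177} = \frac{3840560}{177}$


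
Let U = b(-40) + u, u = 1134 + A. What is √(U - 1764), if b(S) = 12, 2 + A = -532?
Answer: 24*I*√2 ≈ 33.941*I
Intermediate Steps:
A = -534 (A = -2 - 532 = -534)
u = 600 (u = 1134 - 534 = 600)
U = 612 (U = 12 + 600 = 612)
√(U - 1764) = √(612 - 1764) = √(-1152) = 24*I*√2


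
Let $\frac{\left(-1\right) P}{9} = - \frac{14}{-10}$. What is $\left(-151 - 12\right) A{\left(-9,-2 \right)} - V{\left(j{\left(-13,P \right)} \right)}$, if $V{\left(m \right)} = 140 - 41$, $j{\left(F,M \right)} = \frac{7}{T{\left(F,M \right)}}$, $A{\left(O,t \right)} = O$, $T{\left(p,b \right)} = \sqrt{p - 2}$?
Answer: $1368$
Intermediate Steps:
$T{\left(p,b \right)} = \sqrt{-2 + p}$
$P = - \frac{63}{5}$ ($P = - 9 \left(- \frac{14}{-10}\right) = - 9 \left(\left(-14\right) \left(- \frac{1}{10}\right)\right) = \left(-9\right) \frac{7}{5} = - \frac{63}{5} \approx -12.6$)
$j{\left(F,M \right)} = \frac{7}{\sqrt{-2 + F}}$
$V{\left(m \right)} = 99$ ($V{\left(m \right)} = 140 - 41 = 99$)
$\left(-151 - 12\right) A{\left(-9,-2 \right)} - V{\left(j{\left(-13,P \right)} \right)} = \left(-151 - 12\right) \left(-9\right) - 99 = \left(-163\right) \left(-9\right) - 99 = 1467 - 99 = 1368$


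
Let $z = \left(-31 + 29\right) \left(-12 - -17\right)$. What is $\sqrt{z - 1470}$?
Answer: $2 i \sqrt{370} \approx 38.471 i$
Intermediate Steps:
$z = -10$ ($z = - 2 \left(-12 + 17\right) = \left(-2\right) 5 = -10$)
$\sqrt{z - 1470} = \sqrt{-10 - 1470} = \sqrt{-1480} = 2 i \sqrt{370}$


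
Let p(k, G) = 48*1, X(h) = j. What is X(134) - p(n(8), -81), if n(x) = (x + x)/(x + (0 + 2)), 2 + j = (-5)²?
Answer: -25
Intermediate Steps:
j = 23 (j = -2 + (-5)² = -2 + 25 = 23)
X(h) = 23
n(x) = 2*x/(2 + x) (n(x) = (2*x)/(x + 2) = (2*x)/(2 + x) = 2*x/(2 + x))
p(k, G) = 48
X(134) - p(n(8), -81) = 23 - 1*48 = 23 - 48 = -25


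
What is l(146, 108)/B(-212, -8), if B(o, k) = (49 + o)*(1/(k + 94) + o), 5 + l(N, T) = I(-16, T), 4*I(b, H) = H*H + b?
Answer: 83334/990551 ≈ 0.084129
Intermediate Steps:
I(b, H) = b/4 + H²/4 (I(b, H) = (H*H + b)/4 = (H² + b)/4 = (b + H²)/4 = b/4 + H²/4)
l(N, T) = -9 + T²/4 (l(N, T) = -5 + ((¼)*(-16) + T²/4) = -5 + (-4 + T²/4) = -9 + T²/4)
B(o, k) = (49 + o)*(o + 1/(94 + k)) (B(o, k) = (49 + o)*(1/(94 + k) + o) = (49 + o)*(o + 1/(94 + k)))
l(146, 108)/B(-212, -8) = (-9 + (¼)*108²)/(((49 + 94*(-212)² + 4607*(-212) - 8*(-212)² + 49*(-8)*(-212))/(94 - 8))) = (-9 + (¼)*11664)/(((49 + 94*44944 - 976684 - 8*44944 + 83104)/86)) = (-9 + 2916)/(((49 + 4224736 - 976684 - 359552 + 83104)/86)) = 2907/(((1/86)*2971653)) = 2907/(2971653/86) = 2907*(86/2971653) = 83334/990551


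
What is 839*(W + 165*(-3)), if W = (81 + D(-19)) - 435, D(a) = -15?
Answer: -724896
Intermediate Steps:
W = -369 (W = (81 - 15) - 435 = 66 - 435 = -369)
839*(W + 165*(-3)) = 839*(-369 + 165*(-3)) = 839*(-369 - 495) = 839*(-864) = -724896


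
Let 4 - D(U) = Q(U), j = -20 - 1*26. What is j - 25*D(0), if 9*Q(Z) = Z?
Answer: -146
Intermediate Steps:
j = -46 (j = -20 - 26 = -46)
Q(Z) = Z/9
D(U) = 4 - U/9
j - 25*D(0) = -46 - 25*(4 - 1/9*0) = -46 - 25*(4 + 0) = -46 - 25*4 = -46 - 100 = -146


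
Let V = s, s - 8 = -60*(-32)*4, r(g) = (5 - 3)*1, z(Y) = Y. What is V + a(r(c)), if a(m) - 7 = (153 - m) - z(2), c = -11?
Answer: 7844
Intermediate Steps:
r(g) = 2 (r(g) = 2*1 = 2)
s = 7688 (s = 8 - 60*(-32)*4 = 8 + 1920*4 = 8 + 7680 = 7688)
V = 7688
a(m) = 158 - m (a(m) = 7 + ((153 - m) - 1*2) = 7 + ((153 - m) - 2) = 7 + (151 - m) = 158 - m)
V + a(r(c)) = 7688 + (158 - 1*2) = 7688 + (158 - 2) = 7688 + 156 = 7844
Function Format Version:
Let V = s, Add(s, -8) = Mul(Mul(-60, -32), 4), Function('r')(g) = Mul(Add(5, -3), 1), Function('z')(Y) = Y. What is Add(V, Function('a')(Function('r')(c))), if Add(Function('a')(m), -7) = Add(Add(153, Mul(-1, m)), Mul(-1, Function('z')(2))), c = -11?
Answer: 7844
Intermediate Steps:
Function('r')(g) = 2 (Function('r')(g) = Mul(2, 1) = 2)
s = 7688 (s = Add(8, Mul(Mul(-60, -32), 4)) = Add(8, Mul(1920, 4)) = Add(8, 7680) = 7688)
V = 7688
Function('a')(m) = Add(158, Mul(-1, m)) (Function('a')(m) = Add(7, Add(Add(153, Mul(-1, m)), Mul(-1, 2))) = Add(7, Add(Add(153, Mul(-1, m)), -2)) = Add(7, Add(151, Mul(-1, m))) = Add(158, Mul(-1, m)))
Add(V, Function('a')(Function('r')(c))) = Add(7688, Add(158, Mul(-1, 2))) = Add(7688, Add(158, -2)) = Add(7688, 156) = 7844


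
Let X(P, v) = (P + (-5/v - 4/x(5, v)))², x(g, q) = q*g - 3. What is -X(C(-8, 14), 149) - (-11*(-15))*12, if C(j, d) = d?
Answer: -6646023018189/3055767841 ≈ -2174.9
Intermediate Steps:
x(g, q) = -3 + g*q (x(g, q) = g*q - 3 = -3 + g*q)
X(P, v) = (P - 5/v - 4/(-3 + 5*v))² (X(P, v) = (P + (-5/v - 4/(-3 + 5*v)))² = (P - 5/v - 4/(-3 + 5*v))²)
-X(C(-8, 14), 149) - (-11*(-15))*12 = -(-15 + 29*149 - 1*14*149*(-3 + 5*149))²/(149²*(-3 + 5*149)²) - (-11*(-15))*12 = -(-15 + 4321 - 1*14*149*(-3 + 745))²/(22201*(-3 + 745)²) - 165*12 = -(-15 + 4321 - 1*14*149*742)²/(22201*742²) - 1*1980 = -(-15 + 4321 - 1547812)²/(22201*550564) - 1980 = -(-1543506)²/(22201*550564) - 1980 = -2382410772036/(22201*550564) - 1980 = -1*595602693009/3055767841 - 1980 = -595602693009/3055767841 - 1980 = -6646023018189/3055767841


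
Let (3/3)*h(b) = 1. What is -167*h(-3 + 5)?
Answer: -167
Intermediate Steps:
h(b) = 1
-167*h(-3 + 5) = -167*1 = -167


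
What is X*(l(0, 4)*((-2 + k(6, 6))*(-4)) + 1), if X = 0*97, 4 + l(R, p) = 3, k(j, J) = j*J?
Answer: 0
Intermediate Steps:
k(j, J) = J*j
l(R, p) = -1 (l(R, p) = -4 + 3 = -1)
X = 0
X*(l(0, 4)*((-2 + k(6, 6))*(-4)) + 1) = 0*(-(-2 + 6*6)*(-4) + 1) = 0*(-(-2 + 36)*(-4) + 1) = 0*(-34*(-4) + 1) = 0*(-1*(-136) + 1) = 0*(136 + 1) = 0*137 = 0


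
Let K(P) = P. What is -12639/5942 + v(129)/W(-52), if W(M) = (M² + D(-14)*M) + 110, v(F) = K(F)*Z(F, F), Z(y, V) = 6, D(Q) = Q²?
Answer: -48924825/21920038 ≈ -2.2320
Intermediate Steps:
v(F) = 6*F (v(F) = F*6 = 6*F)
W(M) = 110 + M² + 196*M (W(M) = (M² + (-14)²*M) + 110 = (M² + 196*M) + 110 = 110 + M² + 196*M)
-12639/5942 + v(129)/W(-52) = -12639/5942 + (6*129)/(110 + (-52)² + 196*(-52)) = -12639*1/5942 + 774/(110 + 2704 - 10192) = -12639/5942 + 774/(-7378) = -12639/5942 + 774*(-1/7378) = -12639/5942 - 387/3689 = -48924825/21920038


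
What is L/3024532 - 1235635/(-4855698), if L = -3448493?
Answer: -6503811482647/7343106991668 ≈ -0.88570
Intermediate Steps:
L/3024532 - 1235635/(-4855698) = -3448493/3024532 - 1235635/(-4855698) = -3448493*1/3024532 - 1235635*(-1/4855698) = -3448493/3024532 + 1235635/4855698 = -6503811482647/7343106991668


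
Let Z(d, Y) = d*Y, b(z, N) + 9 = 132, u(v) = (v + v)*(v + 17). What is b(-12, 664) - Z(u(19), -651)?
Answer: 890691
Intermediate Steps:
u(v) = 2*v*(17 + v) (u(v) = (2*v)*(17 + v) = 2*v*(17 + v))
b(z, N) = 123 (b(z, N) = -9 + 132 = 123)
Z(d, Y) = Y*d
b(-12, 664) - Z(u(19), -651) = 123 - (-651)*2*19*(17 + 19) = 123 - (-651)*2*19*36 = 123 - (-651)*1368 = 123 - 1*(-890568) = 123 + 890568 = 890691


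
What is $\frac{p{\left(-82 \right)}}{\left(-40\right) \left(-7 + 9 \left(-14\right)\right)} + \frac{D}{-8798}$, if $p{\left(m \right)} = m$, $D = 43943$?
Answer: $- \frac{58624549}{11701340} \approx -5.0101$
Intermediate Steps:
$\frac{p{\left(-82 \right)}}{\left(-40\right) \left(-7 + 9 \left(-14\right)\right)} + \frac{D}{-8798} = - \frac{82}{\left(-40\right) \left(-7 + 9 \left(-14\right)\right)} + \frac{43943}{-8798} = - \frac{82}{\left(-40\right) \left(-7 - 126\right)} + 43943 \left(- \frac{1}{8798}\right) = - \frac{82}{\left(-40\right) \left(-133\right)} - \frac{43943}{8798} = - \frac{82}{5320} - \frac{43943}{8798} = \left(-82\right) \frac{1}{5320} - \frac{43943}{8798} = - \frac{41}{2660} - \frac{43943}{8798} = - \frac{58624549}{11701340}$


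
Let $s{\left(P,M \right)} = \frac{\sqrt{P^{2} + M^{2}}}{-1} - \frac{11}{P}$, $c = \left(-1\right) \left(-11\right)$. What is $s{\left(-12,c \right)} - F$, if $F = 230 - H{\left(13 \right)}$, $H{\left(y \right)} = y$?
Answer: $- \frac{2593}{12} - \sqrt{265} \approx -232.36$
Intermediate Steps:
$c = 11$
$s{\left(P,M \right)} = - \sqrt{M^{2} + P^{2}} - \frac{11}{P}$ ($s{\left(P,M \right)} = \sqrt{M^{2} + P^{2}} \left(-1\right) - \frac{11}{P} = - \sqrt{M^{2} + P^{2}} - \frac{11}{P}$)
$F = 217$ ($F = 230 - 13 = 217$)
$s{\left(-12,c \right)} - F = \left(- \sqrt{11^{2} + \left(-12\right)^{2}} - \frac{11}{-12}\right) - 217 = \left(- \sqrt{121 + 144} - - \frac{11}{12}\right) - 217 = \left(- \sqrt{265} + \frac{11}{12}\right) - 217 = \left(\frac{11}{12} - \sqrt{265}\right) - 217 = - \frac{2593}{12} - \sqrt{265}$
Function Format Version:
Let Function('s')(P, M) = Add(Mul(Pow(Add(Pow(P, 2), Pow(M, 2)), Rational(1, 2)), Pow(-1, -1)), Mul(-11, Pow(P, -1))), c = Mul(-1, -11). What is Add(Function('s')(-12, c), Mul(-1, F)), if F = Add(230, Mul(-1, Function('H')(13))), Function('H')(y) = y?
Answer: Add(Rational(-2593, 12), Mul(-1, Pow(265, Rational(1, 2)))) ≈ -232.36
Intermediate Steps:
c = 11
Function('s')(P, M) = Add(Mul(-1, Pow(Add(Pow(M, 2), Pow(P, 2)), Rational(1, 2))), Mul(-11, Pow(P, -1))) (Function('s')(P, M) = Add(Mul(Pow(Add(Pow(M, 2), Pow(P, 2)), Rational(1, 2)), -1), Mul(-11, Pow(P, -1))) = Add(Mul(-1, Pow(Add(Pow(M, 2), Pow(P, 2)), Rational(1, 2))), Mul(-11, Pow(P, -1))))
F = 217 (F = Add(230, Mul(-1, 13)) = Add(230, -13) = 217)
Add(Function('s')(-12, c), Mul(-1, F)) = Add(Add(Mul(-1, Pow(Add(Pow(11, 2), Pow(-12, 2)), Rational(1, 2))), Mul(-11, Pow(-12, -1))), Mul(-1, 217)) = Add(Add(Mul(-1, Pow(Add(121, 144), Rational(1, 2))), Mul(-11, Rational(-1, 12))), -217) = Add(Add(Mul(-1, Pow(265, Rational(1, 2))), Rational(11, 12)), -217) = Add(Add(Rational(11, 12), Mul(-1, Pow(265, Rational(1, 2)))), -217) = Add(Rational(-2593, 12), Mul(-1, Pow(265, Rational(1, 2))))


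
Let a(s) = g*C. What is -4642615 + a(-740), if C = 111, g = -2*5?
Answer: -4643725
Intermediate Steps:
g = -10
a(s) = -1110 (a(s) = -10*111 = -1110)
-4642615 + a(-740) = -4642615 - 1110 = -4643725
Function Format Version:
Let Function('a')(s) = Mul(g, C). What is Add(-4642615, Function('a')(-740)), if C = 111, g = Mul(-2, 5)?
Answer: -4643725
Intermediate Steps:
g = -10
Function('a')(s) = -1110 (Function('a')(s) = Mul(-10, 111) = -1110)
Add(-4642615, Function('a')(-740)) = Add(-4642615, -1110) = -4643725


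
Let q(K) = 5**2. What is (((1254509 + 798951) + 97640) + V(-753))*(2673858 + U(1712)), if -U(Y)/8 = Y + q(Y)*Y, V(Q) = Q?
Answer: 4983992563414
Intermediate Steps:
q(K) = 25
U(Y) = -208*Y (U(Y) = -8*(Y + 25*Y) = -208*Y)
(((1254509 + 798951) + 97640) + V(-753))*(2673858 + U(1712)) = (((1254509 + 798951) + 97640) - 753)*(2673858 - 208*1712) = ((2053460 + 97640) - 753)*(2673858 - 356096) = (2151100 - 753)*2317762 = 2150347*2317762 = 4983992563414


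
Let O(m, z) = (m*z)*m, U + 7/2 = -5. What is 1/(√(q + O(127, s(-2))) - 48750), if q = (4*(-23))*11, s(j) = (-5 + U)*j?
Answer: -48750/2376128029 - √434471/2376128029 ≈ -2.0794e-5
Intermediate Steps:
U = -17/2 (U = -7/2 - 5 = -17/2 ≈ -8.5000)
s(j) = -27*j/2 (s(j) = (-5 - 17/2)*j = -27*j/2)
q = -1012 (q = -92*11 = -1012)
O(m, z) = z*m²
1/(√(q + O(127, s(-2))) - 48750) = 1/(√(-1012 - 27/2*(-2)*127²) - 48750) = 1/(√(-1012 + 27*16129) - 48750) = 1/(√(-1012 + 435483) - 48750) = 1/(√434471 - 48750) = 1/(-48750 + √434471)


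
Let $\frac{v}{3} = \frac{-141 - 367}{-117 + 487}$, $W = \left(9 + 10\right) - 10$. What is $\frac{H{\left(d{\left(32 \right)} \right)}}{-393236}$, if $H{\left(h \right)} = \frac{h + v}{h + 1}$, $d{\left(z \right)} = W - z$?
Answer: $- \frac{5017}{1600470520} \approx -3.1347 \cdot 10^{-6}$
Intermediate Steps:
$W = 9$ ($W = 19 - 10 = 9$)
$d{\left(z \right)} = 9 - z$
$v = - \frac{762}{185}$ ($v = 3 \frac{-141 - 367}{-117 + 487} = 3 \left(- \frac{508}{370}\right) = 3 \left(\left(-508\right) \frac{1}{370}\right) = 3 \left(- \frac{254}{185}\right) = - \frac{762}{185} \approx -4.1189$)
$H{\left(h \right)} = \frac{- \frac{762}{185} + h}{1 + h}$ ($H{\left(h \right)} = \frac{h - \frac{762}{185}}{h + 1} = \frac{- \frac{762}{185} + h}{1 + h}$)
$\frac{H{\left(d{\left(32 \right)} \right)}}{-393236} = \frac{\frac{1}{1 + \left(9 - 32\right)} \left(- \frac{762}{185} + \left(9 - 32\right)\right)}{-393236} = \frac{- \frac{762}{185} + \left(9 - 32\right)}{1 + \left(9 - 32\right)} \left(- \frac{1}{393236}\right) = \frac{- \frac{762}{185} - 23}{1 - 23} \left(- \frac{1}{393236}\right) = \frac{1}{-22} \left(- \frac{5017}{185}\right) \left(- \frac{1}{393236}\right) = \left(- \frac{1}{22}\right) \left(- \frac{5017}{185}\right) \left(- \frac{1}{393236}\right) = \frac{5017}{4070} \left(- \frac{1}{393236}\right) = - \frac{5017}{1600470520}$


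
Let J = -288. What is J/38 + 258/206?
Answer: -12381/1957 ≈ -6.3265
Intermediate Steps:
J/38 + 258/206 = -288/38 + 258/206 = -288*1/38 + 258*(1/206) = -144/19 + 129/103 = -12381/1957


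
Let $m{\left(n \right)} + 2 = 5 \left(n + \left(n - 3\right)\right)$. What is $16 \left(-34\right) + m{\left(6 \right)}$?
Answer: $-501$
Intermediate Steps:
$m{\left(n \right)} = -17 + 10 n$ ($m{\left(n \right)} = -2 + 5 \left(n + \left(n - 3\right)\right) = -2 + 5 \left(n + \left(-3 + n\right)\right) = -2 + 5 \left(-3 + 2 n\right) = -2 + \left(-15 + 10 n\right) = -17 + 10 n$)
$16 \left(-34\right) + m{\left(6 \right)} = 16 \left(-34\right) + \left(-17 + 10 \cdot 6\right) = -544 + \left(-17 + 60\right) = -544 + 43 = -501$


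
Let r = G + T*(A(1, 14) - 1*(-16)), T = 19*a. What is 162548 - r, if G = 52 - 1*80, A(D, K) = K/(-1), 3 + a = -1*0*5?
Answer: 162690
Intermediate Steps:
a = -3 (a = -3 - 1*0*5 = -3 + 0*5 = -3 + 0 = -3)
A(D, K) = -K (A(D, K) = K*(-1) = -K)
G = -28 (G = 52 - 80 = -28)
T = -57 (T = 19*(-3) = -57)
r = -142 (r = -28 - 57*(-1*14 - 1*(-16)) = -28 - 57*(-14 + 16) = -28 - 57*2 = -28 - 114 = -142)
162548 - r = 162548 - 1*(-142) = 162548 + 142 = 162690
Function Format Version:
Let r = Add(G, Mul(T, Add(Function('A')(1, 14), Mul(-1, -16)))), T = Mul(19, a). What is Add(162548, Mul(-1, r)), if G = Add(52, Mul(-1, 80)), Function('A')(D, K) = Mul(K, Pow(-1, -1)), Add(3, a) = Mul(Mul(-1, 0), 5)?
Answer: 162690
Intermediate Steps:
a = -3 (a = Add(-3, Mul(Mul(-1, 0), 5)) = Add(-3, Mul(0, 5)) = Add(-3, 0) = -3)
Function('A')(D, K) = Mul(-1, K) (Function('A')(D, K) = Mul(K, -1) = Mul(-1, K))
G = -28 (G = Add(52, -80) = -28)
T = -57 (T = Mul(19, -3) = -57)
r = -142 (r = Add(-28, Mul(-57, Add(Mul(-1, 14), Mul(-1, -16)))) = Add(-28, Mul(-57, Add(-14, 16))) = Add(-28, Mul(-57, 2)) = Add(-28, -114) = -142)
Add(162548, Mul(-1, r)) = Add(162548, Mul(-1, -142)) = Add(162548, 142) = 162690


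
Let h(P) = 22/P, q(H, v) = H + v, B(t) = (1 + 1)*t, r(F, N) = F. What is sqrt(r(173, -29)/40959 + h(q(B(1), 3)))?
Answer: sqrt(20524168065)/68265 ≈ 2.0986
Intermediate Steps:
B(t) = 2*t
sqrt(r(173, -29)/40959 + h(q(B(1), 3))) = sqrt(173/40959 + 22/(2*1 + 3)) = sqrt(173*(1/40959) + 22/(2 + 3)) = sqrt(173/40959 + 22/5) = sqrt(901963/204795) = sqrt(20524168065)/68265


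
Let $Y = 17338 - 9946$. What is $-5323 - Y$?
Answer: $-12715$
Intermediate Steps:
$Y = 7392$
$-5323 - Y = -5323 - 7392 = -12715$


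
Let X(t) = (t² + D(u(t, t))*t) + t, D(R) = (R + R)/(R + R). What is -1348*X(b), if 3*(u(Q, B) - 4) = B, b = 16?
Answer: -388224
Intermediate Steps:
u(Q, B) = 4 + B/3
D(R) = 1 (D(R) = (2*R)/((2*R)) = (2*R)*(1/(2*R)) = 1)
X(t) = t² + 2*t (X(t) = (t² + 1*t) + t = (t² + t) + t = (t + t²) + t = t² + 2*t)
-1348*X(b) = -21568*(2 + 16) = -21568*18 = -1348*288 = -388224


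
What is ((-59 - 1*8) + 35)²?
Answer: 1024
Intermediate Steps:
((-59 - 1*8) + 35)² = ((-59 - 8) + 35)² = (-67 + 35)² = (-32)² = 1024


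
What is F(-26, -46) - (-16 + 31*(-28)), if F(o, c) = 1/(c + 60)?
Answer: 12377/14 ≈ 884.07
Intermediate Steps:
F(o, c) = 1/(60 + c)
F(-26, -46) - (-16 + 31*(-28)) = 1/(60 - 46) - (-16 + 31*(-28)) = 1/14 - (-16 - 868) = 1/14 - 1*(-884) = 1/14 + 884 = 12377/14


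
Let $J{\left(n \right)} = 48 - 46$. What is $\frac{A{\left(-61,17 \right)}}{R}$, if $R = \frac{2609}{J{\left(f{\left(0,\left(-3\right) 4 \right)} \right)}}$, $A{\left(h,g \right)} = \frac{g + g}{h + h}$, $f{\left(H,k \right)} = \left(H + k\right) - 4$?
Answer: $- \frac{34}{159149} \approx -0.00021364$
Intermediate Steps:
$f{\left(H,k \right)} = -4 + H + k$
$J{\left(n \right)} = 2$
$A{\left(h,g \right)} = \frac{g}{h}$ ($A{\left(h,g \right)} = \frac{2 g}{2 h} = 2 g \frac{1}{2 h} = \frac{g}{h}$)
$R = \frac{2609}{2} \approx 1304.5$
$\frac{A{\left(-61,17 \right)}}{R} = \frac{17 \frac{1}{-61}}{\frac{2609}{2}} = 17 \left(- \frac{1}{61}\right) \frac{2}{2609} = \left(- \frac{17}{61}\right) \frac{2}{2609} = - \frac{34}{159149}$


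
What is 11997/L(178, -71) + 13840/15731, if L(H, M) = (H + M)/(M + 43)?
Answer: -5282813716/1683217 ≈ -3138.5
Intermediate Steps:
L(H, M) = (H + M)/(43 + M)
11997/L(178, -71) + 13840/15731 = 11997/(((178 - 71)/(43 - 71))) + 13840/15731 = 11997/((107/(-28))) + 13840*(1/15731) = 11997/((-1/28*107)) + 13840/15731 = 11997/(-107/28) + 13840/15731 = 11997*(-28/107) + 13840/15731 = -335916/107 + 13840/15731 = -5282813716/1683217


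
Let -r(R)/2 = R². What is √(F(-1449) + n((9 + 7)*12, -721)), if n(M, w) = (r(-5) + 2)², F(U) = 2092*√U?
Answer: 2*√(576 + 1569*I*√161) ≈ 202.45 + 196.68*I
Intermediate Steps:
r(R) = -2*R²
n(M, w) = 2304 (n(M, w) = (-2*(-5)² + 2)² = (-2*25 + 2)² = (-50 + 2)² = (-48)² = 2304)
√(F(-1449) + n((9 + 7)*12, -721)) = √(2092*√(-1449) + 2304) = √(2092*(3*I*√161) + 2304) = √(6276*I*√161 + 2304) = √(2304 + 6276*I*√161)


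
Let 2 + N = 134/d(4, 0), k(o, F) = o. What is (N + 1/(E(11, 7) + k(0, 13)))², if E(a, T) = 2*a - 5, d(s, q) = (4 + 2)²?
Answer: 297025/93636 ≈ 3.1721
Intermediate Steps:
d(s, q) = 36 (d(s, q) = 6² = 36)
E(a, T) = -5 + 2*a
N = 31/18 (N = -2 + 134/36 = -2 + 134*(1/36) = -2 + 67/18 = 31/18 ≈ 1.7222)
(N + 1/(E(11, 7) + k(0, 13)))² = (31/18 + 1/((-5 + 2*11) + 0))² = (31/18 + 1/((-5 + 22) + 0))² = (31/18 + 1/(17 + 0))² = (31/18 + 1/17)² = (545/306)² = 297025/93636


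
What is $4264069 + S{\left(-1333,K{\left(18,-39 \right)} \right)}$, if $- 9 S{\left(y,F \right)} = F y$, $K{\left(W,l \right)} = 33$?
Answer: $\frac{12806870}{3} \approx 4.269 \cdot 10^{6}$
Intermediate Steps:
$S{\left(y,F \right)} = - \frac{F y}{9}$
$4264069 + S{\left(-1333,K{\left(18,-39 \right)} \right)} = 4264069 - \frac{11}{3} \left(-1333\right) = 4264069 + \frac{14663}{3} = \frac{12806870}{3}$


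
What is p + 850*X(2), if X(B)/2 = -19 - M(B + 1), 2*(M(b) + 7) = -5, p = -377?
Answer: -16527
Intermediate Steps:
M(b) = -19/2 (M(b) = -7 + (1/2)*(-5) = -7 - 5/2 = -19/2)
X(B) = -19 (X(B) = 2*(-19 - 1*(-19/2)) = 2*(-19 + 19/2) = 2*(-19/2) = -19)
p + 850*X(2) = -377 + 850*(-19) = -377 - 16150 = -16527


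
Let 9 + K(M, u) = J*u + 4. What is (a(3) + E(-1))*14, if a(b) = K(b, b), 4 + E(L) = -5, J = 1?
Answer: -154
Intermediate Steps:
E(L) = -9 (E(L) = -4 - 5 = -9)
K(M, u) = -5 + u (K(M, u) = -9 + (1*u + 4) = -9 + (u + 4) = -9 + (4 + u) = -5 + u)
a(b) = -5 + b
(a(3) + E(-1))*14 = ((-5 + 3) - 9)*14 = (-2 - 9)*14 = -11*14 = -154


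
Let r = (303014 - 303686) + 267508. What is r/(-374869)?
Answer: -266836/374869 ≈ -0.71181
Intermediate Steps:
r = 266836 (r = -672 + 267508 = 266836)
r/(-374869) = 266836/(-374869) = 266836*(-1/374869) = -266836/374869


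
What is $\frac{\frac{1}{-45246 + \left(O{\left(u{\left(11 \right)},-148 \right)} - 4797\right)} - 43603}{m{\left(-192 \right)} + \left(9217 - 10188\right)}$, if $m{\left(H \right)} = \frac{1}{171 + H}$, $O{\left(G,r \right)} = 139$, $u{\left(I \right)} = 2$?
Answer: $\frac{45695246373}{1017642368} \approx 44.903$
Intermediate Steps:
$\frac{\frac{1}{-45246 + \left(O{\left(u{\left(11 \right)},-148 \right)} - 4797\right)} - 43603}{m{\left(-192 \right)} + \left(9217 - 10188\right)} = \frac{\frac{1}{-45246 + \left(139 - 4797\right)} - 43603}{\frac{1}{171 - 192} + \left(9217 - 10188\right)} = \frac{\frac{1}{-45246 + \left(139 - 4797\right)} - 43603}{\frac{1}{-21} - 971} = \frac{\frac{1}{-45246 - 4658} - 43603}{- \frac{1}{21} - 971} = \frac{\frac{1}{-49904} - 43603}{- \frac{20392}{21}} = \left(- \frac{1}{49904} - 43603\right) \left(- \frac{21}{20392}\right) = \left(- \frac{2175964113}{49904}\right) \left(- \frac{21}{20392}\right) = \frac{45695246373}{1017642368}$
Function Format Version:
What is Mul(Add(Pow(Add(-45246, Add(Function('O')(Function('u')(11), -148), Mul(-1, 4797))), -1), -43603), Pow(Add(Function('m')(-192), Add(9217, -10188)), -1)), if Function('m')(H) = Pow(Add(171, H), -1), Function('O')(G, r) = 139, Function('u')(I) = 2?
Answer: Rational(45695246373, 1017642368) ≈ 44.903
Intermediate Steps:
Mul(Add(Pow(Add(-45246, Add(Function('O')(Function('u')(11), -148), Mul(-1, 4797))), -1), -43603), Pow(Add(Function('m')(-192), Add(9217, -10188)), -1)) = Mul(Add(Pow(Add(-45246, Add(139, Mul(-1, 4797))), -1), -43603), Pow(Add(Pow(Add(171, -192), -1), Add(9217, -10188)), -1)) = Mul(Add(Pow(Add(-45246, Add(139, -4797)), -1), -43603), Pow(Add(Pow(-21, -1), -971), -1)) = Mul(Add(Pow(Add(-45246, -4658), -1), -43603), Pow(Add(Rational(-1, 21), -971), -1)) = Mul(Add(Pow(-49904, -1), -43603), Pow(Rational(-20392, 21), -1)) = Mul(Add(Rational(-1, 49904), -43603), Rational(-21, 20392)) = Mul(Rational(-2175964113, 49904), Rational(-21, 20392)) = Rational(45695246373, 1017642368)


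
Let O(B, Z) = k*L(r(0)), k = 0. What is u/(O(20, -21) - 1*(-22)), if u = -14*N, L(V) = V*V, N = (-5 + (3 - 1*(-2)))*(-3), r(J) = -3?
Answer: 0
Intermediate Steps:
N = 0 (N = (-5 + (3 + 2))*(-3) = (-5 + 5)*(-3) = 0*(-3) = 0)
L(V) = V**2
O(B, Z) = 0 (O(B, Z) = 0*(-3)**2 = 0*9 = 0)
u = 0 (u = -14*0 = 0)
u/(O(20, -21) - 1*(-22)) = 0/(0 - 1*(-22)) = 0/(0 + 22) = 0/22 = 0*(1/22) = 0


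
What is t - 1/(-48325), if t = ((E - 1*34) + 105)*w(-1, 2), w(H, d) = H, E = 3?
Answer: -3576049/48325 ≈ -74.000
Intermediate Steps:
t = -74 (t = ((3 - 1*34) + 105)*(-1) = ((3 - 34) + 105)*(-1) = (-31 + 105)*(-1) = 74*(-1) = -74)
t - 1/(-48325) = -74 - 1/(-48325) = -74 - 1*(-1/48325) = -74 + 1/48325 = -3576049/48325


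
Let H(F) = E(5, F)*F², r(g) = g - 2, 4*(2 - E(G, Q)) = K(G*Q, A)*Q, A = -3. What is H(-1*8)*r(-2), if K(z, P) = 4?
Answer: -2560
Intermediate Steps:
E(G, Q) = 2 - Q
r(g) = -2 + g
H(F) = F²*(2 - F) (H(F) = (2 - F)*F² = F²*(2 - F))
H(-1*8)*r(-2) = ((-1*8)²*(2 - (-1)*8))*(-2 - 2) = ((-8)²*(2 - 1*(-8)))*(-4) = (64*(2 + 8))*(-4) = (64*10)*(-4) = 640*(-4) = -2560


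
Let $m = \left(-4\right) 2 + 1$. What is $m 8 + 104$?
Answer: $48$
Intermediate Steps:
$m = -7$ ($m = -8 + 1 = -7$)
$m 8 + 104 = \left(-7\right) 8 + 104 = -56 + 104 = 48$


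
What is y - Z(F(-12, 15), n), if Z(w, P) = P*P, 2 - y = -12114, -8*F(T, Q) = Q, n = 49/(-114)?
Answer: 157457135/12996 ≈ 12116.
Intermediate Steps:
n = -49/114 (n = 49*(-1/114) = -49/114 ≈ -0.42982)
F(T, Q) = -Q/8
y = 12116 (y = 2 - 1*(-12114) = 2 + 12114 = 12116)
Z(w, P) = P²
y - Z(F(-12, 15), n) = 12116 - (-49/114)² = 12116 - 1*2401/12996 = 12116 - 2401/12996 = 157457135/12996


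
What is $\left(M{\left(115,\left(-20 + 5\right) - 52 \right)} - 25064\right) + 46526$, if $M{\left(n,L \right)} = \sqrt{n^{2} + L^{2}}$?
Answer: $21462 + \sqrt{17714} \approx 21595.0$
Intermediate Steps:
$M{\left(n,L \right)} = \sqrt{L^{2} + n^{2}}$
$\left(M{\left(115,\left(-20 + 5\right) - 52 \right)} - 25064\right) + 46526 = \left(\sqrt{\left(\left(-20 + 5\right) - 52\right)^{2} + 115^{2}} - 25064\right) + 46526 = \left(\sqrt{\left(-15 - 52\right)^{2} + 13225} - 25064\right) + 46526 = \left(\sqrt{\left(-67\right)^{2} + 13225} - 25064\right) + 46526 = \left(\sqrt{4489 + 13225} - 25064\right) + 46526 = \left(\sqrt{17714} - 25064\right) + 46526 = \left(-25064 + \sqrt{17714}\right) + 46526 = 21462 + \sqrt{17714}$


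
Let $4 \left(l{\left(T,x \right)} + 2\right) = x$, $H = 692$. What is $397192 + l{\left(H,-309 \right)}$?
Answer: $\frac{1588451}{4} \approx 3.9711 \cdot 10^{5}$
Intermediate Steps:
$l{\left(T,x \right)} = -2 + \frac{x}{4}$
$397192 + l{\left(H,-309 \right)} = 397192 + \left(-2 + \frac{1}{4} \left(-309\right)\right) = 397192 - \frac{317}{4} = \frac{1588451}{4}$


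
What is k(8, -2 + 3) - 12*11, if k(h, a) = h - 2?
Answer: -126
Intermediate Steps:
k(h, a) = -2 + h
k(8, -2 + 3) - 12*11 = (-2 + 8) - 12*11 = 6 - 132 = -126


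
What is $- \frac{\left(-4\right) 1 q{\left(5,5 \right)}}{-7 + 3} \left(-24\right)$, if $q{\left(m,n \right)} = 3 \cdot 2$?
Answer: $144$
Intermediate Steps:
$q{\left(m,n \right)} = 6$
$- \frac{\left(-4\right) 1 q{\left(5,5 \right)}}{-7 + 3} \left(-24\right) = - \frac{\left(-4\right) 1 \cdot 6}{-7 + 3} \left(-24\right) = - \frac{\left(-4\right) 6}{-4} \left(-24\right) = - \left(- \frac{1}{4}\right) \left(-24\right) \left(-24\right) = - 6 \left(-24\right) = \left(-1\right) \left(-144\right) = 144$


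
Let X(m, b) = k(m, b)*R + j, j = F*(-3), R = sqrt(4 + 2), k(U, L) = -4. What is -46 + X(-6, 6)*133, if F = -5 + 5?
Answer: -46 - 532*sqrt(6) ≈ -1349.1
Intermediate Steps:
F = 0
R = sqrt(6) ≈ 2.4495
j = 0 (j = 0*(-3) = 0)
X(m, b) = -4*sqrt(6) (X(m, b) = -4*sqrt(6) + 0 = -4*sqrt(6))
-46 + X(-6, 6)*133 = -46 - 4*sqrt(6)*133 = -46 - 532*sqrt(6)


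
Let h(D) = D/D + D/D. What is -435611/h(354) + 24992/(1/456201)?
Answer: 22802315173/2 ≈ 1.1401e+10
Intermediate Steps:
h(D) = 2 (h(D) = 1 + 1 = 2)
-435611/h(354) + 24992/(1/456201) = -435611/2 + 24992/(1/456201) = -435611*½ + 24992/(1/456201) = -435611/2 + 24992*456201 = -435611/2 + 11401375392 = 22802315173/2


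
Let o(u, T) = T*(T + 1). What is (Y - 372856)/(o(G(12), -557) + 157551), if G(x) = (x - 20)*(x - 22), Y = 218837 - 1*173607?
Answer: -327626/467243 ≈ -0.70119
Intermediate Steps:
Y = 45230 (Y = 218837 - 173607 = 45230)
G(x) = (-22 + x)*(-20 + x) (G(x) = (-20 + x)*(-22 + x) = (-22 + x)*(-20 + x))
o(u, T) = T*(1 + T)
(Y - 372856)/(o(G(12), -557) + 157551) = (45230 - 372856)/(-557*(1 - 557) + 157551) = -327626/(-557*(-556) + 157551) = -327626/(309692 + 157551) = -327626/467243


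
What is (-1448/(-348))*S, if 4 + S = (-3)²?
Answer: 1810/87 ≈ 20.805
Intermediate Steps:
S = 5 (S = -4 + (-3)² = -4 + 9 = 5)
(-1448/(-348))*S = -1448/(-348)*5 = -1448*(-1/348)*5 = (362/87)*5 = 1810/87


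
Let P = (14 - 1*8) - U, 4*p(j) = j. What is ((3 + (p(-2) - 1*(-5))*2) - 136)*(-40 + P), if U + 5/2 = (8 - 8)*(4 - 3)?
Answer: 3906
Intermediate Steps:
p(j) = j/4
U = -5/2 (U = -5/2 + (8 - 8)*(4 - 3) = -5/2 + 0*1 = -5/2 + 0 = -5/2 ≈ -2.5000)
P = 17/2 (P = (14 - 1*8) - 1*(-5/2) = (14 - 8) + 5/2 = 6 + 5/2 = 17/2 ≈ 8.5000)
((3 + (p(-2) - 1*(-5))*2) - 136)*(-40 + P) = ((3 + ((1/4)*(-2) - 1*(-5))*2) - 136)*(-40 + 17/2) = ((3 + (-1/2 + 5)*2) - 136)*(-63/2) = ((3 + (9/2)*2) - 136)*(-63/2) = ((3 + 9) - 136)*(-63/2) = (12 - 136)*(-63/2) = -124*(-63/2) = 3906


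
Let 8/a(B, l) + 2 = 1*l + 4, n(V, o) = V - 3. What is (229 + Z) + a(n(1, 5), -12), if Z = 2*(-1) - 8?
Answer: 1091/5 ≈ 218.20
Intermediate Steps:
n(V, o) = -3 + V
Z = -10 (Z = -2 - 8 = -10)
a(B, l) = 8/(2 + l) (a(B, l) = 8/(-2 + (1*l + 4)) = 8/(-2 + (l + 4)) = 8/(-2 + (4 + l)) = 8/(2 + l))
(229 + Z) + a(n(1, 5), -12) = (229 - 10) + 8/(2 - 12) = 219 + 8/(-10) = 219 + 8*(-⅒) = 219 - ⅘ = 1091/5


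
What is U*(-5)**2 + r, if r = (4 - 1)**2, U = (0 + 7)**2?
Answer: 1234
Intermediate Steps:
U = 49 (U = 7**2 = 49)
r = 9 (r = 3**2 = 9)
U*(-5)**2 + r = 49*(-5)**2 + 9 = 49*25 + 9 = 1225 + 9 = 1234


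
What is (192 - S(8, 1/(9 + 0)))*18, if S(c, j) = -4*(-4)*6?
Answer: 1728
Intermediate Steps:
S(c, j) = 96 (S(c, j) = 16*6 = 96)
(192 - S(8, 1/(9 + 0)))*18 = (192 - 1*96)*18 = (192 - 96)*18 = 96*18 = 1728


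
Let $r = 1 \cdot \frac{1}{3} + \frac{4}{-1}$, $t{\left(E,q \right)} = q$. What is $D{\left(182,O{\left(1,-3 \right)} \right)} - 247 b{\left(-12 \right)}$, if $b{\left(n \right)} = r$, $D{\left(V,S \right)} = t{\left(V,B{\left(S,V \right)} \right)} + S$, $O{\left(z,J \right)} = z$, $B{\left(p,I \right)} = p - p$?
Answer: $\frac{2720}{3} \approx 906.67$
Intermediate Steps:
$B{\left(p,I \right)} = 0$
$r = - \frac{11}{3}$ ($r = 1 \cdot \frac{1}{3} + 4 \left(-1\right) = \frac{1}{3} - 4 = - \frac{11}{3} \approx -3.6667$)
$D{\left(V,S \right)} = S$ ($D{\left(V,S \right)} = 0 + S = S$)
$b{\left(n \right)} = - \frac{11}{3}$
$D{\left(182,O{\left(1,-3 \right)} \right)} - 247 b{\left(-12 \right)} = 1 - - \frac{2717}{3} = 1 + \frac{2717}{3} = \frac{2720}{3}$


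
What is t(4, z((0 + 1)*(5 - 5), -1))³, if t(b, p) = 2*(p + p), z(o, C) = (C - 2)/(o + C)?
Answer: 1728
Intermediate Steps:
z(o, C) = (-2 + C)/(C + o)
t(b, p) = 4*p (t(b, p) = 2*(2*p) = 4*p)
t(4, z((0 + 1)*(5 - 5), -1))³ = (4*((-2 - 1)/(-1 + (0 + 1)*(5 - 5))))³ = (4*(-3/(-1 + 1*0)))³ = (4*(-3/(-1 + 0)))³ = (4*(-3/(-1)))³ = (4*(-1*(-3)))³ = (4*3)³ = 12³ = 1728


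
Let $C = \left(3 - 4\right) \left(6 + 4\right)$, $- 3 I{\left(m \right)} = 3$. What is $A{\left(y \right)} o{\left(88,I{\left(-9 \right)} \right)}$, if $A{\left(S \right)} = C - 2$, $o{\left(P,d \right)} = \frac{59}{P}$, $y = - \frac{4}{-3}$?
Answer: $- \frac{177}{22} \approx -8.0455$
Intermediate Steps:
$I{\left(m \right)} = -1$ ($I{\left(m \right)} = \left(- \frac{1}{3}\right) 3 = -1$)
$y = \frac{4}{3}$ ($y = \left(-4\right) \left(- \frac{1}{3}\right) = \frac{4}{3} \approx 1.3333$)
$C = -10$ ($C = \left(-1\right) 10 = -10$)
$A{\left(S \right)} = -12$ ($A{\left(S \right)} = -10 - 2 = -12$)
$A{\left(y \right)} o{\left(88,I{\left(-9 \right)} \right)} = - 12 \cdot \frac{59}{88} = - 12 \cdot 59 \cdot \frac{1}{88} = \left(-12\right) \frac{59}{88} = - \frac{177}{22}$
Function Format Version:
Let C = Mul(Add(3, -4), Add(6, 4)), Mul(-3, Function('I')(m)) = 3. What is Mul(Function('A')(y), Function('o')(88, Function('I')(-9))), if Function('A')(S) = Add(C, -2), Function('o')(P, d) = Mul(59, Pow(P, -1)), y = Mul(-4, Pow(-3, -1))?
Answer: Rational(-177, 22) ≈ -8.0455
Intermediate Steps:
Function('I')(m) = -1 (Function('I')(m) = Mul(Rational(-1, 3), 3) = -1)
y = Rational(4, 3) (y = Mul(-4, Rational(-1, 3)) = Rational(4, 3) ≈ 1.3333)
C = -10 (C = Mul(-1, 10) = -10)
Function('A')(S) = -12 (Function('A')(S) = Add(-10, -2) = -12)
Mul(Function('A')(y), Function('o')(88, Function('I')(-9))) = Mul(-12, Mul(59, Pow(88, -1))) = Mul(-12, Mul(59, Rational(1, 88))) = Mul(-12, Rational(59, 88)) = Rational(-177, 22)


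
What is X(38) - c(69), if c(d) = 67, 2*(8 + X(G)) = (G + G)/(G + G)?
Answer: -149/2 ≈ -74.500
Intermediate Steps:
X(G) = -15/2 (X(G) = -8 + ((G + G)/(G + G))/2 = -8 + ((2*G)/((2*G)))/2 = -8 + ((2*G)*(1/(2*G)))/2 = -8 + (1/2)*1 = -8 + 1/2 = -15/2)
X(38) - c(69) = -15/2 - 1*67 = -15/2 - 67 = -149/2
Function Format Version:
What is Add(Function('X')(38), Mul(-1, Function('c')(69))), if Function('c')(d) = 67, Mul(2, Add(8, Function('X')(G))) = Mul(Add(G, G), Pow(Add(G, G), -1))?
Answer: Rational(-149, 2) ≈ -74.500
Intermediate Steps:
Function('X')(G) = Rational(-15, 2) (Function('X')(G) = Add(-8, Mul(Rational(1, 2), Mul(Add(G, G), Pow(Add(G, G), -1)))) = Add(-8, Mul(Rational(1, 2), Mul(Mul(2, G), Pow(Mul(2, G), -1)))) = Add(-8, Mul(Rational(1, 2), Mul(Mul(2, G), Mul(Rational(1, 2), Pow(G, -1))))) = Add(-8, Mul(Rational(1, 2), 1)) = Add(-8, Rational(1, 2)) = Rational(-15, 2))
Add(Function('X')(38), Mul(-1, Function('c')(69))) = Add(Rational(-15, 2), Mul(-1, 67)) = Add(Rational(-15, 2), -67) = Rational(-149, 2)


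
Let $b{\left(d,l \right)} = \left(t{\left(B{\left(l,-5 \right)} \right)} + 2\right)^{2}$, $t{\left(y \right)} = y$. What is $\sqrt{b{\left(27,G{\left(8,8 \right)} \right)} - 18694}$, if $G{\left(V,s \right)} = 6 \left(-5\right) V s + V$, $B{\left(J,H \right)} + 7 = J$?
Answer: $\sqrt{3656195} \approx 1912.1$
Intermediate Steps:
$B{\left(J,H \right)} = -7 + J$
$G{\left(V,s \right)} = V - 30 V s$ ($G{\left(V,s \right)} = - 30 V s + V = V - 30 V s$)
$b{\left(d,l \right)} = \left(-5 + l\right)^{2}$ ($b{\left(d,l \right)} = \left(\left(-7 + l\right) + 2\right)^{2} = \left(-5 + l\right)^{2}$)
$\sqrt{b{\left(27,G{\left(8,8 \right)} \right)} - 18694} = \sqrt{\left(-5 + 8 \left(1 - 240\right)\right)^{2} - 18694} = \sqrt{\left(-5 + 8 \left(-239\right)\right)^{2} - 18694} = \sqrt{\left(-5 - 1912\right)^{2} - 18694} = \sqrt{\left(-1917\right)^{2} - 18694} = \sqrt{3674889 - 18694} = \sqrt{3656195}$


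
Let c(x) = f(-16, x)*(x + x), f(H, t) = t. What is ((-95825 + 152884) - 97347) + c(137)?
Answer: -2750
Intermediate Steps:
c(x) = 2*x**2 (c(x) = x*(x + x) = x*(2*x) = 2*x**2)
((-95825 + 152884) - 97347) + c(137) = ((-95825 + 152884) - 97347) + 2*137**2 = (57059 - 97347) + 2*18769 = -40288 + 37538 = -2750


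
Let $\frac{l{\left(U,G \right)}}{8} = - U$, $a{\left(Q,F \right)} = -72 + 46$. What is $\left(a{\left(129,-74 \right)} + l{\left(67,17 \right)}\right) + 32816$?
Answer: $32254$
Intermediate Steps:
$a{\left(Q,F \right)} = -26$
$l{\left(U,G \right)} = - 8 U$ ($l{\left(U,G \right)} = 8 \left(- U\right) = - 8 U$)
$\left(a{\left(129,-74 \right)} + l{\left(67,17 \right)}\right) + 32816 = \left(-26 - 536\right) + 32816 = -562 + 32816 = 32254$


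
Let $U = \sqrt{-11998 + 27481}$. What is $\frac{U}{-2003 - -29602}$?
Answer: $\frac{\sqrt{15483}}{27599} \approx 0.0045085$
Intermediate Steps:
$U = \sqrt{15483} \approx 124.43$
$\frac{U}{-2003 - -29602} = \frac{\sqrt{15483}}{-2003 - -29602} = \frac{\sqrt{15483}}{-2003 + 29602} = \frac{\sqrt{15483}}{27599}$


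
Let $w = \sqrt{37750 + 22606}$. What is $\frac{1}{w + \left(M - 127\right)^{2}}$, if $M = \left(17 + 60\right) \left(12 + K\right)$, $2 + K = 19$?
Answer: $\frac{1108809}{4917829578835} - \frac{\sqrt{15089}}{9835659157670} \approx 2.2545 \cdot 10^{-7}$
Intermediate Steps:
$K = 17$ ($K = -2 + 19 = 17$)
$w = 2 \sqrt{15089}$ ($w = \sqrt{60356} = 2 \sqrt{15089} \approx 245.67$)
$M = 2233$ ($M = \left(17 + 60\right) \left(12 + 17\right) = 77 \cdot 29 = 2233$)
$\frac{1}{w + \left(M - 127\right)^{2}} = \frac{1}{2 \sqrt{15089} + \left(2233 - 127\right)^{2}} = \frac{1}{2 \sqrt{15089} + 2106^{2}} = \frac{1}{2 \sqrt{15089} + 4435236} = \frac{1}{4435236 + 2 \sqrt{15089}}$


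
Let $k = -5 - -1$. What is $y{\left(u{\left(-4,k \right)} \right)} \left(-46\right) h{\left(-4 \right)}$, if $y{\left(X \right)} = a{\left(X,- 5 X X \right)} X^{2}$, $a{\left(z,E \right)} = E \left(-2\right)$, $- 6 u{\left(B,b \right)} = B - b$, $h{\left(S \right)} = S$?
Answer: $0$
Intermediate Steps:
$k = -4$ ($k = -5 + 1 = -4$)
$u{\left(B,b \right)} = - \frac{B}{6} + \frac{b}{6}$ ($u{\left(B,b \right)} = - \frac{B - b}{6} = - \frac{B}{6} + \frac{b}{6}$)
$a{\left(z,E \right)} = - 2 E$
$y{\left(X \right)} = 10 X^{4}$ ($y{\left(X \right)} = - 2 - 5 X X X^{2} = - 2 \left(- 5 X^{2}\right) X^{2} = 10 X^{2} X^{2} = 10 X^{4}$)
$y{\left(u{\left(-4,k \right)} \right)} \left(-46\right) h{\left(-4 \right)} = 10 \left(\left(- \frac{1}{6}\right) \left(-4\right) + \frac{1}{6} \left(-4\right)\right)^{4} \left(-46\right) \left(-4\right) = 10 \left(\frac{2}{3} - \frac{2}{3}\right)^{4} \left(-46\right) \left(-4\right) = 10 \cdot 0^{4} \left(-46\right) \left(-4\right) = 10 \cdot 0 \left(-46\right) \left(-4\right) = 0 \left(-46\right) \left(-4\right) = 0 \left(-4\right) = 0$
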